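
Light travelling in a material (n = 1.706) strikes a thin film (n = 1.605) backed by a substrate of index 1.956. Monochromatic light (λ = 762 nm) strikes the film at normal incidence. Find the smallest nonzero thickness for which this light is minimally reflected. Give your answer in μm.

0.237 μm

At the upper boundary (n = 1.706 to n = 1.605) the reflected ray undergoes no phase shift.
Bottom surface (1.605 → 1.956): reflection off a higher-index medium gives a half-wave phase shift.
The two reflections differ by half a wavelength.
So the condition for destructive reflection is 2 n t = m λ.
The smallest nonzero thickness corresponds to m = 1: t = m λ / (2 n) = 1.00 × 762 / (2 × 1.605) = 237 nm.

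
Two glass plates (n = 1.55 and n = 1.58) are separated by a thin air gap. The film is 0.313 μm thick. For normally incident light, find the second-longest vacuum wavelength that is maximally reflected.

417 nm

Ray reflecting at the top interface goes from n = 1.55 toward n = 1.0: no phase shift.
At the lower boundary (n = 1.0 to n = 1.58) the reflected ray undergoes a half-wave phase shift.
The two reflections differ by half a wavelength.
For maximum reflection here: 2 n t = (m + ½) λ.
λ = 2 n t / (m + ½). The second-longest wavelength is m = 1: λ = 2 × 1.0 × 313 / 1.50 = 417 nm.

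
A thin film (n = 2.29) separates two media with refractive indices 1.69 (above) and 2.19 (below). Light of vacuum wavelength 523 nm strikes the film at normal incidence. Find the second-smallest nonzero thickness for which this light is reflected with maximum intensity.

171 nm

Ray reflecting at the top interface goes from n = 1.69 toward n = 2.29: a half-wave phase shift.
At the lower boundary (n = 2.29 to n = 2.19) the reflected ray undergoes no phase shift.
Exactly one π shift → a net half-wave offset.
With one net inversion, constructive interference in reflection requires 2 n t = (m + ½) λ.
The second-smallest nonzero thickness corresponds to m = 1: t = (m + ½) λ / (2 n) = 1.50 × 523 / (2 × 2.29) = 171 nm.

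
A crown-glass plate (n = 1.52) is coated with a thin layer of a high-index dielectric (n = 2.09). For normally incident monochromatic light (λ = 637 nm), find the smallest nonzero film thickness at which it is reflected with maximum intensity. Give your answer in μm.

0.0762 μm

At the upper boundary (n = 1.0 to n = 2.09) the reflected ray undergoes a half-wave phase shift.
Bottom surface (2.09 → 1.52): reflection off a lower-index medium gives no phase shift.
The two reflections differ by half a wavelength.
So the condition for constructive reflection is 2 n t = (m + ½) λ.
Minimum at m = 0: t = λ / (4 n) = 637 / (4 × 2.09) = 76.2 nm.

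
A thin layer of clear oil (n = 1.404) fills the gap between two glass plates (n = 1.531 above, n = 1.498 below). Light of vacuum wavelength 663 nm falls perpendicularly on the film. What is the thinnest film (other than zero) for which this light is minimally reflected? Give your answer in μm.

0.236 μm

At the upper boundary (n = 1.531 to n = 1.404) the reflected ray undergoes no phase shift.
At the lower boundary (n = 1.404 to n = 1.498) the reflected ray undergoes a half-wave phase shift.
Exactly one π shift → a net half-wave offset.
For minimum reflection here: 2 n t = m λ.
Minimum nonzero at m = 1: t = λ / (2 n) = 663 / (2 × 1.404) = 236 nm.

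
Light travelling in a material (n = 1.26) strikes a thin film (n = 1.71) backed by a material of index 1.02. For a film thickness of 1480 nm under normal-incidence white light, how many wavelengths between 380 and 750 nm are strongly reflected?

6

Top surface (1.26 → 1.71): reflection off a higher-index medium gives a half-wave phase shift.
Ray reflecting at the bottom interface goes from n = 1.71 toward n = 1.02: no phase shift.
The two reflections differ by half a wavelength.
So the condition for constructive reflection is 2 n t = (m + ½) λ.
λ = 2 n t / (m + ½) = 5062 / (m + ½) nm.
m=6: 779 nm (IR); m=7: 675 nm (visible); m=8: 595 nm (visible); m=9: 533 nm (visible); m=10: 482 nm (visible); m=11: 440 nm (visible); m=12: 405 nm (visible); m=13: 375 nm (UV).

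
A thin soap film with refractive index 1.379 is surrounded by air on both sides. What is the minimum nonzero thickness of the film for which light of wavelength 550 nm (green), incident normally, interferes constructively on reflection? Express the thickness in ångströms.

Ray reflecting at the top interface goes from n = 1.0 toward n = 1.379: a half-wave phase shift.
Bottom surface (1.379 → 1.0): reflection off a lower-index medium gives no phase shift.
The two reflections differ by half a wavelength.
For maximum reflection here: 2 n t = (m + ½) λ.
Minimum at m = 0: t = λ / (4 n) = 550 / (4 × 1.379) = 99.7 nm.

997 Å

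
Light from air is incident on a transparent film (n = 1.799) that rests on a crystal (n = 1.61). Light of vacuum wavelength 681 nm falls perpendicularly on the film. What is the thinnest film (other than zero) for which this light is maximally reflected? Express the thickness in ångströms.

Top surface (1.0 → 1.799): reflection off a higher-index medium gives a half-wave phase shift.
Bottom surface (1.799 → 1.61): reflection off a lower-index medium gives no phase shift.
Exactly one π shift → a net half-wave offset.
For bright reflection here: 2 n t = (m + ½) λ.
Minimum at m = 0: t = λ / (4 n) = 681 / (4 × 1.799) = 94.6 nm.

946 Å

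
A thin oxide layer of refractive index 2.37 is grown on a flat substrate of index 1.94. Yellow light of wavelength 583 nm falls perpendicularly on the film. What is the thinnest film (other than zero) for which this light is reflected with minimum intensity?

123 nm

Top surface (1.0 → 2.37): reflection off a higher-index medium gives a half-wave phase shift.
At the lower boundary (n = 2.37 to n = 1.94) the reflected ray undergoes no phase shift.
Net: one phase inversion between the two reflected rays.
For minimum reflection here: 2 n t = m λ.
Minimum nonzero at m = 1: t = λ / (2 n) = 583 / (2 × 2.37) = 123 nm.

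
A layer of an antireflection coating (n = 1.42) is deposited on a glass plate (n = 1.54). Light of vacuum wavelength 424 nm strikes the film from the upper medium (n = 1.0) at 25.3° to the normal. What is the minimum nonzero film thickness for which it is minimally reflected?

Top surface (1.0 → 1.42): reflection off a higher-index medium gives a half-wave phase shift.
Ray reflecting at the bottom interface goes from n = 1.42 toward n = 1.54: a half-wave phase shift.
The two reflections carry the same phase change, so no net offset.
For minimum reflection here: 2 n t cos θ_r = (m + ½) λ.
Snell's law: 1.0 sin 25.3° = 1.42 sin θ_r → sin θ_r = 0.301, cos θ_r = 0.954.
Minimum at m = 0: t = λ / (4 n cos θ_r) = 424 / (4 × 1.42 × 0.954) = 78.3 nm.

78.3 nm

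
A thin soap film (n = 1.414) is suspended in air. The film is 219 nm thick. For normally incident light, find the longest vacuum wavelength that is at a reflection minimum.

At the upper boundary (n = 1.0 to n = 1.414) the reflected ray undergoes a half-wave phase shift.
At the lower boundary (n = 1.414 to n = 1.0) the reflected ray undergoes no phase shift.
Net: one phase inversion between the two reflected rays.
With one net inversion, destructive interference in reflection requires 2 n t = m λ.
λ = 2 n t / m. The longest wavelength is m = 1: λ = 2 × 1.414 × 219 / 1.00 = 619 nm.

619 nm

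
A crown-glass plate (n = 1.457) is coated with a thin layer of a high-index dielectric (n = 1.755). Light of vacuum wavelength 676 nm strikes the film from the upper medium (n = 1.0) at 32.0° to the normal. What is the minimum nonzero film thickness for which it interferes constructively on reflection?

101 nm

At the upper boundary (n = 1.0 to n = 1.755) the reflected ray undergoes a half-wave phase shift.
Ray reflecting at the bottom interface goes from n = 1.755 toward n = 1.457: no phase shift.
Net: one phase inversion between the two reflected rays.
With one net inversion, constructive interference in reflection requires 2 n t cos θ_r = (m + ½) λ.
Snell's law: 1.0 sin 32.0° = 1.755 sin θ_r → sin θ_r = 0.302, cos θ_r = 0.953.
Minimum at m = 0: t = λ / (4 n cos θ_r) = 676 / (4 × 1.755 × 0.953) = 101 nm.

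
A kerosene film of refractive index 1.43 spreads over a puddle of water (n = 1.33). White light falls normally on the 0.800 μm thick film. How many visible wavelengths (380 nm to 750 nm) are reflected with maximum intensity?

3

Ray reflecting at the top interface goes from n = 1.0 toward n = 1.43: a half-wave phase shift.
Bottom surface (1.43 → 1.33): reflection off a lower-index medium gives no phase shift.
Exactly one π shift → a net half-wave offset.
With one net inversion, constructive interference in reflection requires 2 n t = (m + ½) λ.
λ = 2 n t / (m + ½) = 2288 / (m + ½) nm.
m=2: 915 nm (IR); m=3: 654 nm (visible); m=4: 508 nm (visible); m=5: 416 nm (visible); m=6: 352 nm (UV).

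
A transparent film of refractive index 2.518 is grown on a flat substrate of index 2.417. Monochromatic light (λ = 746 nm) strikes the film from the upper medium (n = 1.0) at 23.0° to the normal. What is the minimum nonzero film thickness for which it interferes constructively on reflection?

75.0 nm

At the upper boundary (n = 1.0 to n = 2.518) the reflected ray undergoes a half-wave phase shift.
Ray reflecting at the bottom interface goes from n = 2.518 toward n = 2.417: no phase shift.
Exactly one π shift → a net half-wave offset.
So the condition for constructive reflection is 2 n t cos θ_r = (m + ½) λ.
Snell's law: 1.0 sin 23.0° = 2.518 sin θ_r → sin θ_r = 0.155, cos θ_r = 0.988.
Minimum at m = 0: t = λ / (4 n cos θ_r) = 746 / (4 × 2.518 × 0.988) = 75.0 nm.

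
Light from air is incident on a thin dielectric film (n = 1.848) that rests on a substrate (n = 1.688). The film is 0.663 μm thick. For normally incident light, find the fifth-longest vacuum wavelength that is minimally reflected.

490 nm

At the upper boundary (n = 1.0 to n = 1.848) the reflected ray undergoes a half-wave phase shift.
At the lower boundary (n = 1.848 to n = 1.688) the reflected ray undergoes no phase shift.
Exactly one π shift → a net half-wave offset.
So the condition for destructive reflection is 2 n t = m λ.
λ = 2 n t / m. The fifth-longest wavelength is m = 5: λ = 2 × 1.848 × 663 / 5.00 = 490 nm.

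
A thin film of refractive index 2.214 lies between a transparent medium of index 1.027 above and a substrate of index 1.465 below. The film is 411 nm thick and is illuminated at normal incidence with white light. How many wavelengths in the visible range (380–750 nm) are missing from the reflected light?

2

Ray reflecting at the top interface goes from n = 1.027 toward n = 2.214: a half-wave phase shift.
At the lower boundary (n = 2.214 to n = 1.465) the reflected ray undergoes no phase shift.
The two reflections differ by half a wavelength.
So the condition for destructive reflection is 2 n t = m λ.
λ = 2 n t / m = 1820 / m nm.
m=2: 910 nm (IR); m=3: 607 nm (visible); m=4: 455 nm (visible); m=5: 364 nm (UV).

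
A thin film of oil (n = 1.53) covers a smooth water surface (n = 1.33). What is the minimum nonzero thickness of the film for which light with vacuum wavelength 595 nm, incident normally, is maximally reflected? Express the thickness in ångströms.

Top surface (1.0 → 1.53): reflection off a higher-index medium gives a half-wave phase shift.
At the lower boundary (n = 1.53 to n = 1.33) the reflected ray undergoes no phase shift.
Net: one phase inversion between the two reflected rays.
So the condition for constructive reflection is 2 n t = (m + ½) λ.
Minimum at m = 0: t = λ / (4 n) = 595 / (4 × 1.53) = 97.2 nm.

972 Å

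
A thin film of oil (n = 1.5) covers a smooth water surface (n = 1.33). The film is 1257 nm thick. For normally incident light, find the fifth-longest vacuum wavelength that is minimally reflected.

Top surface (1.0 → 1.5): reflection off a higher-index medium gives a half-wave phase shift.
At the lower boundary (n = 1.5 to n = 1.33) the reflected ray undergoes no phase shift.
Exactly one π shift → a net half-wave offset.
With one net inversion, destructive interference in reflection requires 2 n t = m λ.
λ = 2 n t / m. The fifth-longest wavelength is m = 5: λ = 2 × 1.5 × 1257 / 5.00 = 754 nm.

754 nm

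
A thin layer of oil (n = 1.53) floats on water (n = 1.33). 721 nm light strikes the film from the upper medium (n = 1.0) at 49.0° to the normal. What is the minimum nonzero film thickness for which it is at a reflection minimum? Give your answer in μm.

At the upper boundary (n = 1.0 to n = 1.53) the reflected ray undergoes a half-wave phase shift.
Ray reflecting at the bottom interface goes from n = 1.53 toward n = 1.33: no phase shift.
Exactly one π shift → a net half-wave offset.
For weak reflection here: 2 n t cos θ_r = m λ.
Snell's law: 1.0 sin 49.0° = 1.53 sin θ_r → sin θ_r = 0.493, cos θ_r = 0.870.
Minimum nonzero at m = 1: t = λ / (2 n cos θ_r) = 721 / (2 × 1.53 × 0.870) = 271 nm.

0.271 μm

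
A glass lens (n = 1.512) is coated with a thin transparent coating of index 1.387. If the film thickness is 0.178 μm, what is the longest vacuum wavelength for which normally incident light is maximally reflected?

494 nm

Top surface (1.0 → 1.387): reflection off a higher-index medium gives a half-wave phase shift.
Ray reflecting at the bottom interface goes from n = 1.387 toward n = 1.512: a half-wave phase shift.
The two reflections carry the same phase change, so no net offset.
So the condition for constructive reflection is 2 n t = m λ.
λ = 2 n t / m. The longest wavelength is m = 1: λ = 2 × 1.387 × 178 / 1.00 = 494 nm.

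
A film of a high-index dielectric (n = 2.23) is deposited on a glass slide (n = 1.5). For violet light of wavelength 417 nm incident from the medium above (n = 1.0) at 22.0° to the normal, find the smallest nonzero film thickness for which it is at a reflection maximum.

47.4 nm

Ray reflecting at the top interface goes from n = 1.0 toward n = 2.23: a half-wave phase shift.
Bottom surface (2.23 → 1.5): reflection off a lower-index medium gives no phase shift.
Exactly one π shift → a net half-wave offset.
With one net inversion, constructive interference in reflection requires 2 n t cos θ_r = (m + ½) λ.
Snell's law: 1.0 sin 22.0° = 2.23 sin θ_r → sin θ_r = 0.168, cos θ_r = 0.986.
Minimum at m = 0: t = λ / (4 n cos θ_r) = 417 / (4 × 2.23 × 0.986) = 47.4 nm.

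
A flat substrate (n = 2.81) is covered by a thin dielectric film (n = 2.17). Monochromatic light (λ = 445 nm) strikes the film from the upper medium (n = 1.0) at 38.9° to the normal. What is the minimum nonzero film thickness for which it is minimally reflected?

53.6 nm

At the upper boundary (n = 1.0 to n = 2.17) the reflected ray undergoes a half-wave phase shift.
At the lower boundary (n = 2.17 to n = 2.81) the reflected ray undergoes a half-wave phase shift.
Net: no relative phase inversion (both shifts match).
So the condition for destructive reflection is 2 n t cos θ_r = (m + ½) λ.
Snell's law: 1.0 sin 38.9° = 2.17 sin θ_r → sin θ_r = 0.289, cos θ_r = 0.957.
Minimum at m = 0: t = λ / (4 n cos θ_r) = 445 / (4 × 2.17 × 0.957) = 53.6 nm.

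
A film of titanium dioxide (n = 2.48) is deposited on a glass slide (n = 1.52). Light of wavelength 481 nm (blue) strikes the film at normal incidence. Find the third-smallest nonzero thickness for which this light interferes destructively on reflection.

291 nm

Top surface (1.0 → 2.48): reflection off a higher-index medium gives a half-wave phase shift.
Ray reflecting at the bottom interface goes from n = 2.48 toward n = 1.52: no phase shift.
Net: one phase inversion between the two reflected rays.
So the condition for destructive reflection is 2 n t = m λ.
The third-smallest nonzero thickness corresponds to m = 3: t = m λ / (2 n) = 3.00 × 481 / (2 × 2.48) = 291 nm.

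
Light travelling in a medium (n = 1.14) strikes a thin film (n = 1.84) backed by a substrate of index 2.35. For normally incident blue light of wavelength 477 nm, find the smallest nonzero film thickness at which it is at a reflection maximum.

Top surface (1.14 → 1.84): reflection off a higher-index medium gives a half-wave phase shift.
Bottom surface (1.84 → 2.35): reflection off a higher-index medium gives a half-wave phase shift.
Zero or two π shifts → no net half-wave offset.
With no net inversion, constructive interference in reflection requires 2 n t = m λ.
Minimum nonzero at m = 1: t = λ / (2 n) = 477 / (2 × 1.84) = 130 nm.

130 nm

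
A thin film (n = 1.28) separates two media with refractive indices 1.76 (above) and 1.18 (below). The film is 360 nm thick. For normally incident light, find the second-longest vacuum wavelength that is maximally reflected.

Ray reflecting at the top interface goes from n = 1.76 toward n = 1.28: no phase shift.
Ray reflecting at the bottom interface goes from n = 1.28 toward n = 1.18: no phase shift.
Zero or two π shifts → no net half-wave offset.
With no net inversion, constructive interference in reflection requires 2 n t = m λ.
λ = 2 n t / m. The second-longest wavelength is m = 2: λ = 2 × 1.28 × 360 / 2.00 = 461 nm.

461 nm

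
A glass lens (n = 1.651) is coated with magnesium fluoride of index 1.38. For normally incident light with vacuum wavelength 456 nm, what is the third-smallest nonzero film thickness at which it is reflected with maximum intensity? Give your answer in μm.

At the upper boundary (n = 1.0 to n = 1.38) the reflected ray undergoes a half-wave phase shift.
At the lower boundary (n = 1.38 to n = 1.651) the reflected ray undergoes a half-wave phase shift.
The two reflections carry the same phase change, so no net offset.
For strong reflection here: 2 n t = m λ.
The third-smallest nonzero thickness corresponds to m = 3: t = m λ / (2 n) = 3.00 × 456 / (2 × 1.38) = 496 nm.

0.496 μm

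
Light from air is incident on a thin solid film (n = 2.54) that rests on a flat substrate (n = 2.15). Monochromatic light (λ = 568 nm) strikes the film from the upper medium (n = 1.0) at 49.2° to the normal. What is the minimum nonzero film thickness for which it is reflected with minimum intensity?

117 nm

At the upper boundary (n = 1.0 to n = 2.54) the reflected ray undergoes a half-wave phase shift.
Bottom surface (2.54 → 2.15): reflection off a lower-index medium gives no phase shift.
The two reflections differ by half a wavelength.
For weak reflection here: 2 n t cos θ_r = m λ.
Snell's law: 1.0 sin 49.2° = 2.54 sin θ_r → sin θ_r = 0.298, cos θ_r = 0.955.
Minimum nonzero at m = 1: t = λ / (2 n cos θ_r) = 568 / (2 × 2.54 × 0.955) = 117 nm.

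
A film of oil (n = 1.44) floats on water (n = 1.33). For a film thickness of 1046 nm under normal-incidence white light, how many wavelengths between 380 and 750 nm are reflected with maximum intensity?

4

At the upper boundary (n = 1.0 to n = 1.44) the reflected ray undergoes a half-wave phase shift.
Bottom surface (1.44 → 1.33): reflection off a lower-index medium gives no phase shift.
Exactly one π shift → a net half-wave offset.
With one net inversion, constructive interference in reflection requires 2 n t = (m + ½) λ.
λ = 2 n t / (m + ½) = 3012 / (m + ½) nm.
m=3: 861 nm (IR); m=4: 669 nm (visible); m=5: 548 nm (visible); m=6: 463 nm (visible); m=7: 402 nm (visible); m=8: 354 nm (UV).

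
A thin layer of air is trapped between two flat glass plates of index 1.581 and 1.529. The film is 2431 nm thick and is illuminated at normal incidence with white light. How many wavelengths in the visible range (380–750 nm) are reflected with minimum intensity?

6

Ray reflecting at the top interface goes from n = 1.581 toward n = 1.0: no phase shift.
Bottom surface (1.0 → 1.529): reflection off a higher-index medium gives a half-wave phase shift.
The two reflections differ by half a wavelength.
For minimum reflection here: 2 n t = m λ.
λ = 2 n t / m = 4862 / m nm.
m=6: 810 nm (IR); m=7: 695 nm (visible); m=8: 608 nm (visible); m=9: 540 nm (visible); m=10: 486 nm (visible); m=11: 442 nm (visible); m=12: 405 nm (visible); m=13: 374 nm (UV).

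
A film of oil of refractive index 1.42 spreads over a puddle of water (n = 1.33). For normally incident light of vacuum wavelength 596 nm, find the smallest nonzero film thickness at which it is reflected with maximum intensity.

105 nm

Top surface (1.0 → 1.42): reflection off a higher-index medium gives a half-wave phase shift.
Ray reflecting at the bottom interface goes from n = 1.42 toward n = 1.33: no phase shift.
Net: one phase inversion between the two reflected rays.
So the condition for constructive reflection is 2 n t = (m + ½) λ.
Minimum at m = 0: t = λ / (4 n) = 596 / (4 × 1.42) = 105 nm.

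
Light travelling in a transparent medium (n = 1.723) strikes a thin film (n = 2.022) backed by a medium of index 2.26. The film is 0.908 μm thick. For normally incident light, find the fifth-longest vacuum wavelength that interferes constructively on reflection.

At the upper boundary (n = 1.723 to n = 2.022) the reflected ray undergoes a half-wave phase shift.
At the lower boundary (n = 2.022 to n = 2.26) the reflected ray undergoes a half-wave phase shift.
Net: no relative phase inversion (both shifts match).
So the condition for constructive reflection is 2 n t = m λ.
λ = 2 n t / m. The fifth-longest wavelength is m = 5: λ = 2 × 2.022 × 908 / 5.00 = 734 nm.

734 nm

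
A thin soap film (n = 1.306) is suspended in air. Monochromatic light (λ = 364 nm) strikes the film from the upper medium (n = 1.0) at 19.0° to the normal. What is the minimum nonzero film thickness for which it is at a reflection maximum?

71.9 nm

Ray reflecting at the top interface goes from n = 1.0 toward n = 1.306: a half-wave phase shift.
At the lower boundary (n = 1.306 to n = 1.0) the reflected ray undergoes no phase shift.
Exactly one π shift → a net half-wave offset.
For strong reflection here: 2 n t cos θ_r = (m + ½) λ.
Snell's law: 1.0 sin 19.0° = 1.306 sin θ_r → sin θ_r = 0.249, cos θ_r = 0.968.
Minimum at m = 0: t = λ / (4 n cos θ_r) = 364 / (4 × 1.306 × 0.968) = 71.9 nm.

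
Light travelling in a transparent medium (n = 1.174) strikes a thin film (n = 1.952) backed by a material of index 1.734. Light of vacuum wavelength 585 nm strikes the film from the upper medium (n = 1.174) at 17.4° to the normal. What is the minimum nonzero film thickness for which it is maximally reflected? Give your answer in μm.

Top surface (1.174 → 1.952): reflection off a higher-index medium gives a half-wave phase shift.
At the lower boundary (n = 1.952 to n = 1.734) the reflected ray undergoes no phase shift.
Exactly one π shift → a net half-wave offset.
With one net inversion, constructive interference in reflection requires 2 n t cos θ_r = (m + ½) λ.
Snell's law: 1.174 sin 17.4° = 1.952 sin θ_r → sin θ_r = 0.180, cos θ_r = 0.984.
Minimum at m = 0: t = λ / (4 n cos θ_r) = 585 / (4 × 1.952 × 0.984) = 76.2 nm.

0.0762 μm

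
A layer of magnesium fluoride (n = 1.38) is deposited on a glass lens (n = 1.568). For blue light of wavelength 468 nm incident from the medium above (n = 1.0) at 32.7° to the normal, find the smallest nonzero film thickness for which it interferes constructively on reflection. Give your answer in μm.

0.184 μm

Ray reflecting at the top interface goes from n = 1.0 toward n = 1.38: a half-wave phase shift.
At the lower boundary (n = 1.38 to n = 1.568) the reflected ray undergoes a half-wave phase shift.
Zero or two π shifts → no net half-wave offset.
For maximum reflection here: 2 n t cos θ_r = m λ.
Snell's law: 1.0 sin 32.7° = 1.38 sin θ_r → sin θ_r = 0.391, cos θ_r = 0.920.
Minimum nonzero at m = 1: t = λ / (2 n cos θ_r) = 468 / (2 × 1.38 × 0.920) = 184 nm.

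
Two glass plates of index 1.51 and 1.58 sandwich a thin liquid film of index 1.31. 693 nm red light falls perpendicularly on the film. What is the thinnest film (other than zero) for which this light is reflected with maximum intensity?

Ray reflecting at the top interface goes from n = 1.51 toward n = 1.31: no phase shift.
At the lower boundary (n = 1.31 to n = 1.58) the reflected ray undergoes a half-wave phase shift.
The two reflections differ by half a wavelength.
So the condition for constructive reflection is 2 n t = (m + ½) λ.
Minimum at m = 0: t = λ / (4 n) = 693 / (4 × 1.31) = 132 nm.

132 nm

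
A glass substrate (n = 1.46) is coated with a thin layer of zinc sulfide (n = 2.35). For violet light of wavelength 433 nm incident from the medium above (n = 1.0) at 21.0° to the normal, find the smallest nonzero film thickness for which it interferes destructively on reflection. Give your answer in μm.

Top surface (1.0 → 2.35): reflection off a higher-index medium gives a half-wave phase shift.
Ray reflecting at the bottom interface goes from n = 2.35 toward n = 1.46: no phase shift.
The two reflections differ by half a wavelength.
For weak reflection here: 2 n t cos θ_r = m λ.
Snell's law: 1.0 sin 21.0° = 2.35 sin θ_r → sin θ_r = 0.152, cos θ_r = 0.988.
Minimum nonzero at m = 1: t = λ / (2 n cos θ_r) = 433 / (2 × 2.35 × 0.988) = 93.2 nm.

0.0932 μm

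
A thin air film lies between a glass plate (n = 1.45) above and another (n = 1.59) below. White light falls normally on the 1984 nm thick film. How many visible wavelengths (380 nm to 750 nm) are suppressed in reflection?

Ray reflecting at the top interface goes from n = 1.45 toward n = 1.0: no phase shift.
At the lower boundary (n = 1.0 to n = 1.59) the reflected ray undergoes a half-wave phase shift.
Exactly one π shift → a net half-wave offset.
So the condition for destructive reflection is 2 n t = m λ.
λ = 2 n t / m = 3968 / m nm.
m=5: 794 nm (IR); m=6: 661 nm (visible); m=7: 567 nm (visible); m=8: 496 nm (visible); m=9: 441 nm (visible); m=10: 397 nm (visible); m=11: 361 nm (UV).

5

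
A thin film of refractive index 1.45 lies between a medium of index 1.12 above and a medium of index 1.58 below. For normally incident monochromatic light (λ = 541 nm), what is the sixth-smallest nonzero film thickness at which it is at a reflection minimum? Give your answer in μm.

Ray reflecting at the top interface goes from n = 1.12 toward n = 1.45: a half-wave phase shift.
At the lower boundary (n = 1.45 to n = 1.58) the reflected ray undergoes a half-wave phase shift.
The two reflections carry the same phase change, so no net offset.
With no net inversion, destructive interference in reflection requires 2 n t = (m + ½) λ.
The sixth-smallest nonzero thickness corresponds to m = 5: t = (m + ½) λ / (2 n) = 5.50 × 541 / (2 × 1.45) = 1026 nm.

1.03 μm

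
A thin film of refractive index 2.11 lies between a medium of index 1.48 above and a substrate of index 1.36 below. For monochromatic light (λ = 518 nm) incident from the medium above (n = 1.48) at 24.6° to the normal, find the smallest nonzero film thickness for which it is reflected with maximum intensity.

At the upper boundary (n = 1.48 to n = 2.11) the reflected ray undergoes a half-wave phase shift.
At the lower boundary (n = 2.11 to n = 1.36) the reflected ray undergoes no phase shift.
Exactly one π shift → a net half-wave offset.
With one net inversion, constructive interference in reflection requires 2 n t cos θ_r = (m + ½) λ.
Snell's law: 1.48 sin 24.6° = 2.11 sin θ_r → sin θ_r = 0.292, cos θ_r = 0.956.
Minimum at m = 0: t = λ / (4 n cos θ_r) = 518 / (4 × 2.11 × 0.956) = 64.2 nm.

64.2 nm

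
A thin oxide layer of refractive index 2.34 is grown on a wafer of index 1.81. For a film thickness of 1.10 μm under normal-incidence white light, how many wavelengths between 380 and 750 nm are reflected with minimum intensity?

7

Top surface (1.0 → 2.34): reflection off a higher-index medium gives a half-wave phase shift.
Ray reflecting at the bottom interface goes from n = 2.34 toward n = 1.81: no phase shift.
The two reflections differ by half a wavelength.
With one net inversion, destructive interference in reflection requires 2 n t = m λ.
λ = 2 n t / m = 5148 / m nm.
m=6: 858 nm (IR); m=7: 735 nm (visible); m=8: 644 nm (visible); m=9: 572 nm (visible); m=10: 515 nm (visible); m=11: 468 nm (visible); m=12: 429 nm (visible); m=13: 396 nm (visible); m=14: 368 nm (UV).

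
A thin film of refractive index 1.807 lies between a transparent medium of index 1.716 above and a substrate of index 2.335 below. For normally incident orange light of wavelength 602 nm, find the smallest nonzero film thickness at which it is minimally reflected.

83.3 nm

Top surface (1.716 → 1.807): reflection off a higher-index medium gives a half-wave phase shift.
At the lower boundary (n = 1.807 to n = 2.335) the reflected ray undergoes a half-wave phase shift.
The two reflections carry the same phase change, so no net offset.
With no net inversion, destructive interference in reflection requires 2 n t = (m + ½) λ.
Minimum at m = 0: t = λ / (4 n) = 602 / (4 × 1.807) = 83.3 nm.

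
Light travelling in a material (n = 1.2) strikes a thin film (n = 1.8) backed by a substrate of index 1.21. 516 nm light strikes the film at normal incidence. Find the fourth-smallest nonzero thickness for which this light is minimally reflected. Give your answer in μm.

0.573 μm

At the upper boundary (n = 1.2 to n = 1.8) the reflected ray undergoes a half-wave phase shift.
Bottom surface (1.8 → 1.21): reflection off a lower-index medium gives no phase shift.
Exactly one π shift → a net half-wave offset.
So the condition for destructive reflection is 2 n t = m λ.
The fourth-smallest nonzero thickness corresponds to m = 4: t = m λ / (2 n) = 4.00 × 516 / (2 × 1.8) = 573 nm.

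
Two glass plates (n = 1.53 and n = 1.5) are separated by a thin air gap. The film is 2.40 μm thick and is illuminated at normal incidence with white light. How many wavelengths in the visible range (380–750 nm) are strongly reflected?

At the upper boundary (n = 1.53 to n = 1.0) the reflected ray undergoes no phase shift.
Bottom surface (1.0 → 1.5): reflection off a higher-index medium gives a half-wave phase shift.
Net: one phase inversion between the two reflected rays.
With one net inversion, constructive interference in reflection requires 2 n t = (m + ½) λ.
λ = 2 n t / (m + ½) = 4800 / (m + ½) nm.
m=5: 873 nm (IR); m=6: 738 nm (visible); m=7: 640 nm (visible); m=8: 565 nm (visible); m=9: 505 nm (visible); m=10: 457 nm (visible); m=11: 417 nm (visible); m=12: 384 nm (visible); m=13: 356 nm (UV).

7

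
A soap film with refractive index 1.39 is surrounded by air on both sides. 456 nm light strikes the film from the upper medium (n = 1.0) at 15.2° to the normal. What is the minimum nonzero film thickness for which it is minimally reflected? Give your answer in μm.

Top surface (1.0 → 1.39): reflection off a higher-index medium gives a half-wave phase shift.
Ray reflecting at the bottom interface goes from n = 1.39 toward n = 1.0: no phase shift.
Net: one phase inversion between the two reflected rays.
With one net inversion, destructive interference in reflection requires 2 n t cos θ_r = m λ.
Snell's law: 1.0 sin 15.2° = 1.39 sin θ_r → sin θ_r = 0.189, cos θ_r = 0.982.
Minimum nonzero at m = 1: t = λ / (2 n cos θ_r) = 456 / (2 × 1.39 × 0.982) = 167 nm.

0.167 μm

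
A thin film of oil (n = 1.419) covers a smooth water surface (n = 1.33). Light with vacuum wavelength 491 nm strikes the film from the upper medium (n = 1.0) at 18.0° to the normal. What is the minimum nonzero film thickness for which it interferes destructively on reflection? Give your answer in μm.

0.177 μm

Ray reflecting at the top interface goes from n = 1.0 toward n = 1.419: a half-wave phase shift.
At the lower boundary (n = 1.419 to n = 1.33) the reflected ray undergoes no phase shift.
Net: one phase inversion between the two reflected rays.
So the condition for destructive reflection is 2 n t cos θ_r = m λ.
Snell's law: 1.0 sin 18.0° = 1.419 sin θ_r → sin θ_r = 0.218, cos θ_r = 0.976.
Minimum nonzero at m = 1: t = λ / (2 n cos θ_r) = 491 / (2 × 1.419 × 0.976) = 177 nm.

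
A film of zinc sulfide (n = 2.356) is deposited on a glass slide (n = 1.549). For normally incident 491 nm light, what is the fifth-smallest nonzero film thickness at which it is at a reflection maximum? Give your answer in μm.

0.469 μm

At the upper boundary (n = 1.0 to n = 2.356) the reflected ray undergoes a half-wave phase shift.
Bottom surface (2.356 → 1.549): reflection off a lower-index medium gives no phase shift.
Exactly one π shift → a net half-wave offset.
For maximum reflection here: 2 n t = (m + ½) λ.
The fifth-smallest nonzero thickness corresponds to m = 4: t = (m + ½) λ / (2 n) = 4.50 × 491 / (2 × 2.356) = 469 nm.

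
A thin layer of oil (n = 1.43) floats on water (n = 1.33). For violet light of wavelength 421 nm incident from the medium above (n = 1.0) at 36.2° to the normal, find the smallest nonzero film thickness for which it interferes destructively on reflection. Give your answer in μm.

At the upper boundary (n = 1.0 to n = 1.43) the reflected ray undergoes a half-wave phase shift.
Ray reflecting at the bottom interface goes from n = 1.43 toward n = 1.33: no phase shift.
Exactly one π shift → a net half-wave offset.
So the condition for destructive reflection is 2 n t cos θ_r = m λ.
Snell's law: 1.0 sin 36.2° = 1.43 sin θ_r → sin θ_r = 0.413, cos θ_r = 0.911.
Minimum nonzero at m = 1: t = λ / (2 n cos θ_r) = 421 / (2 × 1.43 × 0.911) = 162 nm.

0.162 μm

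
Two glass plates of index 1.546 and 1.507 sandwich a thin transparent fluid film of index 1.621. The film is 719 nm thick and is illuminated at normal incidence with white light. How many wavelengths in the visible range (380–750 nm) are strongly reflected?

At the upper boundary (n = 1.546 to n = 1.621) the reflected ray undergoes a half-wave phase shift.
Bottom surface (1.621 → 1.507): reflection off a lower-index medium gives no phase shift.
Net: one phase inversion between the two reflected rays.
With one net inversion, constructive interference in reflection requires 2 n t = (m + ½) λ.
λ = 2 n t / (m + ½) = 2331 / (m + ½) nm.
m=2: 932 nm (IR); m=3: 666 nm (visible); m=4: 518 nm (visible); m=5: 424 nm (visible); m=6: 359 nm (UV).

3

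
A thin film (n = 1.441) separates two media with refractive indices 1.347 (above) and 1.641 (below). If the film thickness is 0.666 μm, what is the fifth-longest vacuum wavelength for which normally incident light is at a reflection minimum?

Ray reflecting at the top interface goes from n = 1.347 toward n = 1.441: a half-wave phase shift.
Ray reflecting at the bottom interface goes from n = 1.441 toward n = 1.641: a half-wave phase shift.
The two reflections carry the same phase change, so no net offset.
For dark reflection here: 2 n t = (m + ½) λ.
λ = 2 n t / (m + ½). The fifth-longest wavelength is m = 4: λ = 2 × 1.441 × 666 / 4.50 = 427 nm.

427 nm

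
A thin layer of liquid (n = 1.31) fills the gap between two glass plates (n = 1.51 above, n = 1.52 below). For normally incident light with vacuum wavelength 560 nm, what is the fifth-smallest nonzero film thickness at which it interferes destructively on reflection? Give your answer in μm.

Top surface (1.51 → 1.31): reflection off a lower-index medium gives no phase shift.
At the lower boundary (n = 1.31 to n = 1.52) the reflected ray undergoes a half-wave phase shift.
Net: one phase inversion between the two reflected rays.
For dark reflection here: 2 n t = m λ.
The fifth-smallest nonzero thickness corresponds to m = 5: t = m λ / (2 n) = 5.00 × 560 / (2 × 1.31) = 1069 nm.

1.07 μm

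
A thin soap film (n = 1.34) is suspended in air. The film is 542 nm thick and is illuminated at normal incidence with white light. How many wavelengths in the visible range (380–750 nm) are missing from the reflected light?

Top surface (1.0 → 1.34): reflection off a higher-index medium gives a half-wave phase shift.
Bottom surface (1.34 → 1.0): reflection off a lower-index medium gives no phase shift.
The two reflections differ by half a wavelength.
With one net inversion, destructive interference in reflection requires 2 n t = m λ.
λ = 2 n t / m = 1453 / m nm.
m=1: 1453 nm (IR); m=2: 726 nm (visible); m=3: 484 nm (visible); m=4: 363 nm (UV).

2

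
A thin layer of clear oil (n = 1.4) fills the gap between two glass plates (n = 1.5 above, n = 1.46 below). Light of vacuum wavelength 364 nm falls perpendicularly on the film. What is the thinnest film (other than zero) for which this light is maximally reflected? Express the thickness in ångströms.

At the upper boundary (n = 1.5 to n = 1.4) the reflected ray undergoes no phase shift.
At the lower boundary (n = 1.4 to n = 1.46) the reflected ray undergoes a half-wave phase shift.
Net: one phase inversion between the two reflected rays.
With one net inversion, constructive interference in reflection requires 2 n t = (m + ½) λ.
Minimum at m = 0: t = λ / (4 n) = 364 / (4 × 1.4) = 65.0 nm.

650 Å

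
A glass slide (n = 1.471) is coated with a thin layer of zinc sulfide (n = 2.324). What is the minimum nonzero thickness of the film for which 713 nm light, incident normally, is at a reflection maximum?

At the upper boundary (n = 1.0 to n = 2.324) the reflected ray undergoes a half-wave phase shift.
Bottom surface (2.324 → 1.471): reflection off a lower-index medium gives no phase shift.
Exactly one π shift → a net half-wave offset.
For strong reflection here: 2 n t = (m + ½) λ.
Minimum at m = 0: t = λ / (4 n) = 713 / (4 × 2.324) = 76.7 nm.

76.7 nm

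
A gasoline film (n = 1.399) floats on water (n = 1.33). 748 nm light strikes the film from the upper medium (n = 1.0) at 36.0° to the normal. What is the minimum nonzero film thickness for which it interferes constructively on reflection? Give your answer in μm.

0.147 μm

At the upper boundary (n = 1.0 to n = 1.399) the reflected ray undergoes a half-wave phase shift.
Ray reflecting at the bottom interface goes from n = 1.399 toward n = 1.33: no phase shift.
Exactly one π shift → a net half-wave offset.
With one net inversion, constructive interference in reflection requires 2 n t cos θ_r = (m + ½) λ.
Snell's law: 1.0 sin 36.0° = 1.399 sin θ_r → sin θ_r = 0.420, cos θ_r = 0.907.
Minimum at m = 0: t = λ / (4 n cos θ_r) = 748 / (4 × 1.399 × 0.907) = 147 nm.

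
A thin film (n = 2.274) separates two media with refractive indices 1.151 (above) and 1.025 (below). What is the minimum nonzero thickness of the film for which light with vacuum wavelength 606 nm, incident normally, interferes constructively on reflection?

Ray reflecting at the top interface goes from n = 1.151 toward n = 2.274: a half-wave phase shift.
At the lower boundary (n = 2.274 to n = 1.025) the reflected ray undergoes no phase shift.
Net: one phase inversion between the two reflected rays.
So the condition for constructive reflection is 2 n t = (m + ½) λ.
Minimum at m = 0: t = λ / (4 n) = 606 / (4 × 2.274) = 66.6 nm.

66.6 nm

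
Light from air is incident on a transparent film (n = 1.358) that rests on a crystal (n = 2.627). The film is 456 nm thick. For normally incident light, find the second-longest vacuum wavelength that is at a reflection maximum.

Top surface (1.0 → 1.358): reflection off a higher-index medium gives a half-wave phase shift.
Bottom surface (1.358 → 2.627): reflection off a higher-index medium gives a half-wave phase shift.
Zero or two π shifts → no net half-wave offset.
For maximum reflection here: 2 n t = m λ.
λ = 2 n t / m. The second-longest wavelength is m = 2: λ = 2 × 1.358 × 456 / 2.00 = 619 nm.

619 nm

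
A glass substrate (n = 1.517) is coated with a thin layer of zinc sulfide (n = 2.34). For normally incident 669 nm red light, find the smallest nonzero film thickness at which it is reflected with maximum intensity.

71.5 nm

Top surface (1.0 → 2.34): reflection off a higher-index medium gives a half-wave phase shift.
Ray reflecting at the bottom interface goes from n = 2.34 toward n = 1.517: no phase shift.
Net: one phase inversion between the two reflected rays.
So the condition for constructive reflection is 2 n t = (m + ½) λ.
Minimum at m = 0: t = λ / (4 n) = 669 / (4 × 2.34) = 71.5 nm.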